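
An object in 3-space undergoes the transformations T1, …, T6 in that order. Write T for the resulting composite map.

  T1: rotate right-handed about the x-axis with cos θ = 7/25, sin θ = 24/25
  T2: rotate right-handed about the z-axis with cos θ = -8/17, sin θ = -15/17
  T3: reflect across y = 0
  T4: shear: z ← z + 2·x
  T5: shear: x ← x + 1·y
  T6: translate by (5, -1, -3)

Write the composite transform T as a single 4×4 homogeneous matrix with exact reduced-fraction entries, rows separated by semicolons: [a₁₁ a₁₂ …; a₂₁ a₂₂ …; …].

T1 = [1 0 0 0; 0 7/25 -24/25 0; 0 24/25 7/25 0; 0 0 0 1]
T2·T1 = [-8/17 21/85 -72/85 0; -15/17 -56/425 192/425 0; 0 24/25 7/25 0; 0 0 0 1]
T3·…·T1 = [-8/17 21/85 -72/85 0; 15/17 56/425 -192/425 0; 0 24/25 7/25 0; 0 0 0 1]
T4·…·T1 = [-8/17 21/85 -72/85 0; 15/17 56/425 -192/425 0; -16/17 618/425 -601/425 0; 0 0 0 1]
T5·…·T1 = [7/17 161/425 -552/425 0; 15/17 56/425 -192/425 0; -16/17 618/425 -601/425 0; 0 0 0 1]
T6·…·T1 = [7/17 161/425 -552/425 5; 15/17 56/425 -192/425 -1; -16/17 618/425 -601/425 -3; 0 0 0 1]

T = [7/17 161/425 -552/425 5; 15/17 56/425 -192/425 -1; -16/17 618/425 -601/425 -3; 0 0 0 1]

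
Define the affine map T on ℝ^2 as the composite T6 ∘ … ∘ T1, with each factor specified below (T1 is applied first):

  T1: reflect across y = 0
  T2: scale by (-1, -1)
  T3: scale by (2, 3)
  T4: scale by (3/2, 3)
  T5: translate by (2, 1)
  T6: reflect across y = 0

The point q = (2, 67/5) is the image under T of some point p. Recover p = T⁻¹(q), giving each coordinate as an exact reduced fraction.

p = (0, -8/5)

T1 = [1 0 0; 0 -1 0; 0 0 1]
T2·T1 = [-1 0 0; 0 1 0; 0 0 1]
T3·…·T1 = [-2 0 0; 0 3 0; 0 0 1]
T4·…·T1 = [-3 0 0; 0 9 0; 0 0 1]
T5·…·T1 = [-3 0 2; 0 9 1; 0 0 1]
T6·…·T1 = [-3 0 2; 0 -9 -1; 0 0 1]
det M = 27; M⁻¹ = [-1/3 0 2/3; 0 -1/9 -1/9; 0 0 1]
M⁻¹ · (2, 67/5)ᵀ = (0, -8/5)ᵀ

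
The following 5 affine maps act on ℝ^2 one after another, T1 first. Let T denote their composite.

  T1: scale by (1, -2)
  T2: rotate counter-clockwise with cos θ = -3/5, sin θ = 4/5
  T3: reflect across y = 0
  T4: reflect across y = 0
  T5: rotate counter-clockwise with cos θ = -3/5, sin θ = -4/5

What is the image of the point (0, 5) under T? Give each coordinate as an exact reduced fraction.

T(p) = (0, -10)

T1 scale by (1, -2): (0, 5) → (0, -10)
T2 rotate counter-clockwise with cos θ = -3/5, sin θ = 4/5: (0, -10) → (8, 6)
T3 reflect across y = 0: (8, 6) → (8, -6)
T4 reflect across y = 0: (8, -6) → (8, 6)
T5 rotate counter-clockwise with cos θ = -3/5, sin θ = -4/5: (8, 6) → (0, -10)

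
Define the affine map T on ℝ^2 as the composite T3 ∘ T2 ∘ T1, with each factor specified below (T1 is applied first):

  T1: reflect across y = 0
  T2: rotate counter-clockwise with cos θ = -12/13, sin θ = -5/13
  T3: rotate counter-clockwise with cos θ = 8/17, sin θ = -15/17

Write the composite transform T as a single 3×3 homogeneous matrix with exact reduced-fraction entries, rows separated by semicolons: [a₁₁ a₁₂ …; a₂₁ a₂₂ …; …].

T = [-171/221 140/221 0; 140/221 171/221 0; 0 0 1]

T1 = [1 0 0; 0 -1 0; 0 0 1]
T2·T1 = [-12/13 -5/13 0; -5/13 12/13 0; 0 0 1]
T3·…·T1 = [-171/221 140/221 0; 140/221 171/221 0; 0 0 1]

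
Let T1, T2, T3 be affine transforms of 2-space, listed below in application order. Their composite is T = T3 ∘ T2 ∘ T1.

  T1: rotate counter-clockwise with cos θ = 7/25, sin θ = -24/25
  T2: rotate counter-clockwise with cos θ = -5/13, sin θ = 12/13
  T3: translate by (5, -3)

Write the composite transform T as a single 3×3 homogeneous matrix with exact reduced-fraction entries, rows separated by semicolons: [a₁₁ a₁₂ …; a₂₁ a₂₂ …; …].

T1 = [7/25 24/25 0; -24/25 7/25 0; 0 0 1]
T2·T1 = [253/325 -204/325 0; 204/325 253/325 0; 0 0 1]
T3·…·T1 = [253/325 -204/325 5; 204/325 253/325 -3; 0 0 1]

T = [253/325 -204/325 5; 204/325 253/325 -3; 0 0 1]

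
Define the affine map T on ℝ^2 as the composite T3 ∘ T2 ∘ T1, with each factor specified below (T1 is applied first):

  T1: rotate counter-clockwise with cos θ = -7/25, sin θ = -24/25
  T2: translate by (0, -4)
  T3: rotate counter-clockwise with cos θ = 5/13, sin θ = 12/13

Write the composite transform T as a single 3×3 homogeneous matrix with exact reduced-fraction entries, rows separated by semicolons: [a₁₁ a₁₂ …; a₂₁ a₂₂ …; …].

T1 = [-7/25 24/25 0; -24/25 -7/25 0; 0 0 1]
T2·T1 = [-7/25 24/25 0; -24/25 -7/25 -4; 0 0 1]
T3·…·T1 = [253/325 204/325 48/13; -204/325 253/325 -20/13; 0 0 1]

T = [253/325 204/325 48/13; -204/325 253/325 -20/13; 0 0 1]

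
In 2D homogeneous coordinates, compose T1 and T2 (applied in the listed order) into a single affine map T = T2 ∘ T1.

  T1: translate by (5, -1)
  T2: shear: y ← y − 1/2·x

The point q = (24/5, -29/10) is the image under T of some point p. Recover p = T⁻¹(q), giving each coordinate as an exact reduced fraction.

T1 = [1 0 5; 0 1 -1; 0 0 1]
T2·T1 = [1 0 5; -1/2 1 -7/2; 0 0 1]
det M = 1; M⁻¹ = [1 0 -5; 1/2 1 1; 0 0 1]
M⁻¹ · (24/5, -29/10)ᵀ = (-1/5, 1/2)ᵀ

p = (-1/5, 1/2)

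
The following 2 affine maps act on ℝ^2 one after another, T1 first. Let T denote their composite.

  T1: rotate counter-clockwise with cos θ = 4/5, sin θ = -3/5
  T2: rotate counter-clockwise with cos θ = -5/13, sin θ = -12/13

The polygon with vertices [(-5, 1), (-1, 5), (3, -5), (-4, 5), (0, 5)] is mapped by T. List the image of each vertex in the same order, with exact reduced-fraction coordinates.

image vertices: (313/65, 109/65), (17/5, -19/5), (-333/65, 181/65), (389/65, -148/65), (33/13, -56/13)

T1 rotate counter-clockwise with cos θ = 4/5, sin θ = -3/5: (-5, 1) → (-17/5, 19/5); (-1, 5) → (11/5, 23/5); (3, -5) → (-3/5, -29/5); (-4, 5) → (-1/5, 32/5); (0, 5) → (3, 4)
T2 rotate counter-clockwise with cos θ = -5/13, sin θ = -12/13: (-17/5, 19/5) → (313/65, 109/65); (11/5, 23/5) → (17/5, -19/5); (-3/5, -29/5) → (-333/65, 181/65); (-1/5, 32/5) → (389/65, -148/65); (3, 4) → (33/13, -56/13)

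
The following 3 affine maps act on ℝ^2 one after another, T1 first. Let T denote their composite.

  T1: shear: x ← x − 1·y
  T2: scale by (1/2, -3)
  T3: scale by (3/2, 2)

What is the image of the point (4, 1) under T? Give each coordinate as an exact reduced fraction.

T1 shear: x ← x − 1·y: (4, 1) → (3, 1)
T2 scale by (1/2, -3): (3, 1) → (3/2, -3)
T3 scale by (3/2, 2): (3/2, -3) → (9/4, -6)

T(p) = (9/4, -6)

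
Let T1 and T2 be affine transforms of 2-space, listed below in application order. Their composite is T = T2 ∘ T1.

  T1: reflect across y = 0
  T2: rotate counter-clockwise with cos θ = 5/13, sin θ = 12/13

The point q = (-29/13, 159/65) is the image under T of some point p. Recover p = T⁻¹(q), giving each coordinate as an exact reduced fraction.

T1 = [1 0 0; 0 -1 0; 0 0 1]
T2·T1 = [5/13 12/13 0; 12/13 -5/13 0; 0 0 1]
det M = -1; M⁻¹ = [5/13 12/13 0; 12/13 -5/13 0; 0 0 1]
M⁻¹ · (-29/13, 159/65)ᵀ = (7/5, -3)ᵀ

p = (7/5, -3)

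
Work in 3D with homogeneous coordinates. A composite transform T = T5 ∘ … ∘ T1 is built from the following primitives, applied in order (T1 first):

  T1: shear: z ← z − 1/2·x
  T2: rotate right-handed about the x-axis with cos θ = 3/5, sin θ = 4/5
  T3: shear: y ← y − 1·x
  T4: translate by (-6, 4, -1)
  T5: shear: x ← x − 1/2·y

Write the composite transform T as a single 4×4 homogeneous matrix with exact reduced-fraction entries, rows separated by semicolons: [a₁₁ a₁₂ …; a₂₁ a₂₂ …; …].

T = [13/10 -3/10 2/5 -8; -3/5 3/5 -4/5 4; -3/10 4/5 3/5 -1; 0 0 0 1]

T1 = [1 0 0 0; 0 1 0 0; -1/2 0 1 0; 0 0 0 1]
T2·T1 = [1 0 0 0; 2/5 3/5 -4/5 0; -3/10 4/5 3/5 0; 0 0 0 1]
T3·…·T1 = [1 0 0 0; -3/5 3/5 -4/5 0; -3/10 4/5 3/5 0; 0 0 0 1]
T4·…·T1 = [1 0 0 -6; -3/5 3/5 -4/5 4; -3/10 4/5 3/5 -1; 0 0 0 1]
T5·…·T1 = [13/10 -3/10 2/5 -8; -3/5 3/5 -4/5 4; -3/10 4/5 3/5 -1; 0 0 0 1]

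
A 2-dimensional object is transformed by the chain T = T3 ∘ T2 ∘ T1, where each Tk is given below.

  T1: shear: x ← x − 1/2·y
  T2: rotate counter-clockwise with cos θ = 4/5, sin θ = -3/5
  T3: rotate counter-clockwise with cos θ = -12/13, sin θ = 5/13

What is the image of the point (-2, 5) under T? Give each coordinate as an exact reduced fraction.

T1 shear: x ← x − 1/2·y: (-2, 5) → (-9/2, 5)
T2 rotate counter-clockwise with cos θ = 4/5, sin θ = -3/5: (-9/2, 5) → (-3/5, 67/10)
T3 rotate counter-clockwise with cos θ = -12/13, sin θ = 5/13: (-3/5, 67/10) → (-263/130, -417/65)

T(p) = (-263/130, -417/65)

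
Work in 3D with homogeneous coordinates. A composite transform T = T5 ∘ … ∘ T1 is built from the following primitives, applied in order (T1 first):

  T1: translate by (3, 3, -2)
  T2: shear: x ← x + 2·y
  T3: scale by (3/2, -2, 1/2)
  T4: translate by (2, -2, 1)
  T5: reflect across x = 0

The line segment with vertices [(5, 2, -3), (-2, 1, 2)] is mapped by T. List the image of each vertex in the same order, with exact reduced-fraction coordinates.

T1 translate by (3, 3, -2): (5, 2, -3) → (8, 5, -5); (-2, 1, 2) → (1, 4, 0)
T2 shear: x ← x + 2·y: (8, 5, -5) → (18, 5, -5); (1, 4, 0) → (9, 4, 0)
T3 scale by (3/2, -2, 1/2): (18, 5, -5) → (27, -10, -5/2); (9, 4, 0) → (27/2, -8, 0)
T4 translate by (2, -2, 1): (27, -10, -5/2) → (29, -12, -3/2); (27/2, -8, 0) → (31/2, -10, 1)
T5 reflect across x = 0: (29, -12, -3/2) → (-29, -12, -3/2); (31/2, -10, 1) → (-31/2, -10, 1)

image vertices: (-29, -12, -3/2), (-31/2, -10, 1)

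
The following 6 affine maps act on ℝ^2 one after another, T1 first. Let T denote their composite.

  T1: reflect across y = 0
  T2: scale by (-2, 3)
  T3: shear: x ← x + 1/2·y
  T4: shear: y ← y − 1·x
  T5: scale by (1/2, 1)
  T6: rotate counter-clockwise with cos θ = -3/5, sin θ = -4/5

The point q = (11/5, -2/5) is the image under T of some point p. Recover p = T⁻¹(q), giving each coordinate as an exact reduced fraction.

p = (1, 0)

T1 = [1 0 0; 0 -1 0; 0 0 1]
T2·T1 = [-2 0 0; 0 -3 0; 0 0 1]
T3·…·T1 = [-2 -3/2 0; 0 -3 0; 0 0 1]
T4·…·T1 = [-2 -3/2 0; 2 -3/2 0; 0 0 1]
T5·…·T1 = [-1 -3/4 0; 2 -3/2 0; 0 0 1]
T6·…·T1 = [11/5 -3/4 0; -2/5 3/2 0; 0 0 1]
det M = 3; M⁻¹ = [1/2 1/4 0; 2/15 11/15 0; 0 0 1]
M⁻¹ · (11/5, -2/5)ᵀ = (1, 0)ᵀ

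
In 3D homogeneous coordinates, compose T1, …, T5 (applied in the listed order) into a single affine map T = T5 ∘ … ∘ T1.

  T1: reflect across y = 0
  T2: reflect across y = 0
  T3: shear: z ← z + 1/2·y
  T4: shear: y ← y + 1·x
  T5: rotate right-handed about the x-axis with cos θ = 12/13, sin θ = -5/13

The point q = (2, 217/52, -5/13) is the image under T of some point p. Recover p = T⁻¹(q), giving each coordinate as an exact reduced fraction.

T1 = [1 0 0 0; 0 -1 0 0; 0 0 1 0; 0 0 0 1]
T2·T1 = [1 0 0 0; 0 1 0 0; 0 0 1 0; 0 0 0 1]
T3·…·T1 = [1 0 0 0; 0 1 0 0; 0 1/2 1 0; 0 0 0 1]
T4·…·T1 = [1 0 0 0; 1 1 0 0; 0 1/2 1 0; 0 0 0 1]
T5·…·T1 = [1 0 0 0; 12/13 29/26 5/13 0; -5/13 1/13 12/13 0; 0 0 0 1]
det M = 1; M⁻¹ = [1 0 0 0; -1 12/13 -5/13 0; 1/2 -1/13 29/26 0; 0 0 0 1]
M⁻¹ · (2, 217/52, -5/13)ᵀ = (2, 2, 1/4)ᵀ

p = (2, 2, 1/4)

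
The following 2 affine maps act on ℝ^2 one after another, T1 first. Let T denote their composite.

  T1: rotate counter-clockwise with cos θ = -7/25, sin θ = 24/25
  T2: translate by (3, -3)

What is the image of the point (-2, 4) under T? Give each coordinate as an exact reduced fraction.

T(p) = (-7/25, -151/25)

T1 rotate counter-clockwise with cos θ = -7/25, sin θ = 24/25: (-2, 4) → (-82/25, -76/25)
T2 translate by (3, -3): (-82/25, -76/25) → (-7/25, -151/25)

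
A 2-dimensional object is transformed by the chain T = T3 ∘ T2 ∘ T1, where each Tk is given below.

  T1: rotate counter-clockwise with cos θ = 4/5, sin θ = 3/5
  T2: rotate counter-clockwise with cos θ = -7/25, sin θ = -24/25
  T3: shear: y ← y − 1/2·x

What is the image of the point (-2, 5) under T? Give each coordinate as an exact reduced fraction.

T(p) = (497/125, 411/250)

T1 rotate counter-clockwise with cos θ = 4/5, sin θ = 3/5: (-2, 5) → (-23/5, 14/5)
T2 rotate counter-clockwise with cos θ = -7/25, sin θ = -24/25: (-23/5, 14/5) → (497/125, 454/125)
T3 shear: y ← y − 1/2·x: (497/125, 454/125) → (497/125, 411/250)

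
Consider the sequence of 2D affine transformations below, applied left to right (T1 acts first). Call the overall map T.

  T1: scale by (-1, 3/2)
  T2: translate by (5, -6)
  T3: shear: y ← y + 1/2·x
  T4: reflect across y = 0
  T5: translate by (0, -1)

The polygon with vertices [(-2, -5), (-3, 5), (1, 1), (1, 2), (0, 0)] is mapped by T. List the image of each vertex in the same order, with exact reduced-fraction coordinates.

T1 scale by (-1, 3/2): (-2, -5) → (2, -15/2); (-3, 5) → (3, 15/2); (1, 1) → (-1, 3/2); (1, 2) → (-1, 3); (0, 0) → (0, 0)
T2 translate by (5, -6): (2, -15/2) → (7, -27/2); (3, 15/2) → (8, 3/2); (-1, 3/2) → (4, -9/2); (-1, 3) → (4, -3); (0, 0) → (5, -6)
T3 shear: y ← y + 1/2·x: (7, -27/2) → (7, -10); (8, 3/2) → (8, 11/2); (4, -9/2) → (4, -5/2); (4, -3) → (4, -1); (5, -6) → (5, -7/2)
T4 reflect across y = 0: (7, -10) → (7, 10); (8, 11/2) → (8, -11/2); (4, -5/2) → (4, 5/2); (4, -1) → (4, 1); (5, -7/2) → (5, 7/2)
T5 translate by (0, -1): (7, 10) → (7, 9); (8, -11/2) → (8, -13/2); (4, 5/2) → (4, 3/2); (4, 1) → (4, 0); (5, 7/2) → (5, 5/2)

image vertices: (7, 9), (8, -13/2), (4, 3/2), (4, 0), (5, 5/2)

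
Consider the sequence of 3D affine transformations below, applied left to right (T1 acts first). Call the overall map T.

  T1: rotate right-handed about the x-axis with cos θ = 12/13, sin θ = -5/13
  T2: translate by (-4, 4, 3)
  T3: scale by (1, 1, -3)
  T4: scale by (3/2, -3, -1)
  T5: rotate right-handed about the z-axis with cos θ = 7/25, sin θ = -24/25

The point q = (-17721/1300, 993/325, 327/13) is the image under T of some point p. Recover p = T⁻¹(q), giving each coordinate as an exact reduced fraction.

T1 = [1 0 0 0; 0 12/13 5/13 0; 0 -5/13 12/13 0; 0 0 0 1]
T2·T1 = [1 0 0 -4; 0 12/13 5/13 4; 0 -5/13 12/13 3; 0 0 0 1]
T3·…·T1 = [1 0 0 -4; 0 12/13 5/13 4; 0 15/13 -36/13 -9; 0 0 0 1]
T4·…·T1 = [3/2 0 0 -6; 0 -36/13 -15/13 -12; 0 -15/13 36/13 9; 0 0 0 1]
T5·…·T1 = [21/50 -864/325 -72/65 -66/5; -36/25 -252/325 -21/65 12/5; 0 -15/13 36/13 9; 0 0 0 1]
det M = -27/2; M⁻¹ = [14/75 -16/25 0 4; -96/325 -28/325 -5/39 -33/13; -8/65 -7/195 4/13 -56/13; 0 0 0 1]
M⁻¹ · (-17721/1300, 993/325, 327/13)ᵀ = (-1/2, -2, 5)ᵀ

p = (-1/2, -2, 5)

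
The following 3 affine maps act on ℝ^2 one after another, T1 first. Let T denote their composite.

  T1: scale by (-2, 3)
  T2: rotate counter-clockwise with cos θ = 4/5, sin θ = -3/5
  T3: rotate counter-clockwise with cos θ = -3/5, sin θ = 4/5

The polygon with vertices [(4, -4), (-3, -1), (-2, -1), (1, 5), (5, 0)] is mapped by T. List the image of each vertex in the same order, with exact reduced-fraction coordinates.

T1 scale by (-2, 3): (4, -4) → (-8, -12); (-3, -1) → (6, -3); (-2, -1) → (4, -3); (1, 5) → (-2, 15); (5, 0) → (-10, 0)
T2 rotate counter-clockwise with cos θ = 4/5, sin θ = -3/5: (-8, -12) → (-68/5, -24/5); (6, -3) → (3, -6); (4, -3) → (7/5, -24/5); (-2, 15) → (37/5, 66/5); (-10, 0) → (-8, 6)
T3 rotate counter-clockwise with cos θ = -3/5, sin θ = 4/5: (-68/5, -24/5) → (12, -8); (3, -6) → (3, 6); (7/5, -24/5) → (3, 4); (37/5, 66/5) → (-15, -2); (-8, 6) → (0, -10)

image vertices: (12, -8), (3, 6), (3, 4), (-15, -2), (0, -10)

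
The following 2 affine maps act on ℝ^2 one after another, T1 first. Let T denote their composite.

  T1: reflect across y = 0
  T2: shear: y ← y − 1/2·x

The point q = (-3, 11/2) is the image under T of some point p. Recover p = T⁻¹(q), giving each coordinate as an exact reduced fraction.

T1 = [1 0 0; 0 -1 0; 0 0 1]
T2·T1 = [1 0 0; -1/2 -1 0; 0 0 1]
det M = -1; M⁻¹ = [1 0 0; -1/2 -1 0; 0 0 1]
M⁻¹ · (-3, 11/2)ᵀ = (-3, -4)ᵀ

p = (-3, -4)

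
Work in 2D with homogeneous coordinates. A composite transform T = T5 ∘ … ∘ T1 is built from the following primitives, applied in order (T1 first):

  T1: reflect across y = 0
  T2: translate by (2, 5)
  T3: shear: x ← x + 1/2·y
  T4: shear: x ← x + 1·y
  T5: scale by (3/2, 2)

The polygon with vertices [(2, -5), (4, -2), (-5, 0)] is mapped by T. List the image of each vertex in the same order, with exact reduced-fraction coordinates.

image vertices: (57/2, 20), (99/4, 14), (27/4, 10)

T1 reflect across y = 0: (2, -5) → (2, 5); (4, -2) → (4, 2); (-5, 0) → (-5, 0)
T2 translate by (2, 5): (2, 5) → (4, 10); (4, 2) → (6, 7); (-5, 0) → (-3, 5)
T3 shear: x ← x + 1/2·y: (4, 10) → (9, 10); (6, 7) → (19/2, 7); (-3, 5) → (-1/2, 5)
T4 shear: x ← x + 1·y: (9, 10) → (19, 10); (19/2, 7) → (33/2, 7); (-1/2, 5) → (9/2, 5)
T5 scale by (3/2, 2): (19, 10) → (57/2, 20); (33/2, 7) → (99/4, 14); (9/2, 5) → (27/4, 10)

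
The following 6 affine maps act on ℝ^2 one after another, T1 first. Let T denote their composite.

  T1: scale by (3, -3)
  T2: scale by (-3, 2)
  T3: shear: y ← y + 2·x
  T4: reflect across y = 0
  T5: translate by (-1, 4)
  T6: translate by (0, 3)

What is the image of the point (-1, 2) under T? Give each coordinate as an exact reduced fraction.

T(p) = (8, 1)

T1 scale by (3, -3): (-1, 2) → (-3, -6)
T2 scale by (-3, 2): (-3, -6) → (9, -12)
T3 shear: y ← y + 2·x: (9, -12) → (9, 6)
T4 reflect across y = 0: (9, 6) → (9, -6)
T5 translate by (-1, 4): (9, -6) → (8, -2)
T6 translate by (0, 3): (8, -2) → (8, 1)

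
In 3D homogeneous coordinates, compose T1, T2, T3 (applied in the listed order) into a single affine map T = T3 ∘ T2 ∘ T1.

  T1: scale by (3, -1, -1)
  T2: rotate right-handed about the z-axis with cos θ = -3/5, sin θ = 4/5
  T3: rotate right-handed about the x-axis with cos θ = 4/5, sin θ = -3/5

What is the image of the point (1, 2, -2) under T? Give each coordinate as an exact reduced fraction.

T1 scale by (3, -1, -1): (1, 2, -2) → (3, -2, 2)
T2 rotate right-handed about the z-axis with cos θ = -3/5, sin θ = 4/5: (3, -2, 2) → (-1/5, 18/5, 2)
T3 rotate right-handed about the x-axis with cos θ = 4/5, sin θ = -3/5: (-1/5, 18/5, 2) → (-1/5, 102/25, -14/25)

T(p) = (-1/5, 102/25, -14/25)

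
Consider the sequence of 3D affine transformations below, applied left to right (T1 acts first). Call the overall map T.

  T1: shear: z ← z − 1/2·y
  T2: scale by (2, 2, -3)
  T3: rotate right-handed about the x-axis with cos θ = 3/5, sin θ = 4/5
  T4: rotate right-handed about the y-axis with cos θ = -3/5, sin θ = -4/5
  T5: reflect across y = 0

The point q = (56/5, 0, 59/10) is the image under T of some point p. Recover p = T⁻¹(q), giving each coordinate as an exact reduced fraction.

T1 = [1 0 0 0; 0 1 0 0; 0 -1/2 1 0; 0 0 0 1]
T2·T1 = [2 0 0 0; 0 2 0 0; 0 3/2 -3 0; 0 0 0 1]
T3·…·T1 = [2 0 0 0; 0 0 12/5 0; 0 5/2 -9/5 0; 0 0 0 1]
T4·…·T1 = [-6/5 -2 36/25 0; 0 0 12/5 0; 8/5 -3/2 27/25 0; 0 0 0 1]
T5·…·T1 = [-6/5 -2 36/25 0; 0 0 -12/5 0; 8/5 -3/2 27/25 0; 0 0 0 1]
det M = 12; M⁻¹ = [-3/10 0 2/5 0; -8/25 -3/10 -6/25 0; 0 -5/12 0 0; 0 0 0 1]
M⁻¹ · (56/5, 0, 59/10)ᵀ = (-1, -5, 0)ᵀ

p = (-1, -5, 0)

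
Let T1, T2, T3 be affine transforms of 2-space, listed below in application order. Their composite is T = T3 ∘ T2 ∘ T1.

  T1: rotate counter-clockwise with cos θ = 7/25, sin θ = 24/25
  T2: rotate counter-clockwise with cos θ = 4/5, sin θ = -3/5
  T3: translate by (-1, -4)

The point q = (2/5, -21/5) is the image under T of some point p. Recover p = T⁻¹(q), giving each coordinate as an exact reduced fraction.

T1 = [7/25 -24/25 0; 24/25 7/25 0; 0 0 1]
T2·T1 = [4/5 -3/5 0; 3/5 4/5 0; 0 0 1]
T3·…·T1 = [4/5 -3/5 -1; 3/5 4/5 -4; 0 0 1]
det M = 1; M⁻¹ = [4/5 3/5 16/5; -3/5 4/5 13/5; 0 0 1]
M⁻¹ · (2/5, -21/5)ᵀ = (1, -1)ᵀ

p = (1, -1)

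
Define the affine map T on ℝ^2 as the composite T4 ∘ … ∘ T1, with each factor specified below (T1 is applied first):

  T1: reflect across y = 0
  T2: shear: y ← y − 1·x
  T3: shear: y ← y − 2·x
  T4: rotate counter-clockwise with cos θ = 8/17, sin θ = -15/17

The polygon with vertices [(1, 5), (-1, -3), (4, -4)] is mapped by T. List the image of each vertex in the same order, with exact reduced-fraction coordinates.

T1 reflect across y = 0: (1, 5) → (1, -5); (-1, -3) → (-1, 3); (4, -4) → (4, 4)
T2 shear: y ← y − 1·x: (1, -5) → (1, -6); (-1, 3) → (-1, 4); (4, 4) → (4, 0)
T3 shear: y ← y − 2·x: (1, -6) → (1, -8); (-1, 4) → (-1, 6); (4, 0) → (4, -8)
T4 rotate counter-clockwise with cos θ = 8/17, sin θ = -15/17: (1, -8) → (-112/17, -79/17); (-1, 6) → (82/17, 63/17); (4, -8) → (-88/17, -124/17)

image vertices: (-112/17, -79/17), (82/17, 63/17), (-88/17, -124/17)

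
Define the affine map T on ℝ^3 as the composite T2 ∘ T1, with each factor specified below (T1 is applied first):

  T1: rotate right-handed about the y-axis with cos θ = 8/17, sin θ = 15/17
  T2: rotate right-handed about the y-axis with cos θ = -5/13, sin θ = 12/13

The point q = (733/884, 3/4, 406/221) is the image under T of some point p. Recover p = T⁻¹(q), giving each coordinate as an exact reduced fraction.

T1 = [8/17 0 15/17 0; 0 1 0 0; -15/17 0 8/17 0; 0 0 0 1]
T2·T1 = [-220/221 0 21/221 0; 0 1 0 0; -21/221 0 -220/221 0; 0 0 0 1]
det M = 1; M⁻¹ = [-220/221 0 -21/221 0; 0 1 0 0; 21/221 0 -220/221 0; 0 0 0 1]
M⁻¹ · (733/884, 3/4, 406/221)ᵀ = (-1, 3/4, -7/4)ᵀ

p = (-1, 3/4, -7/4)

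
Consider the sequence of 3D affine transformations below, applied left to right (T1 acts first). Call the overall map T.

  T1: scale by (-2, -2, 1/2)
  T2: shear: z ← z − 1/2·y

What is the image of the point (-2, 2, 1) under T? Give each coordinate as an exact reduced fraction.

T1 scale by (-2, -2, 1/2): (-2, 2, 1) → (4, -4, 1/2)
T2 shear: z ← z − 1/2·y: (4, -4, 1/2) → (4, -4, 5/2)

T(p) = (4, -4, 5/2)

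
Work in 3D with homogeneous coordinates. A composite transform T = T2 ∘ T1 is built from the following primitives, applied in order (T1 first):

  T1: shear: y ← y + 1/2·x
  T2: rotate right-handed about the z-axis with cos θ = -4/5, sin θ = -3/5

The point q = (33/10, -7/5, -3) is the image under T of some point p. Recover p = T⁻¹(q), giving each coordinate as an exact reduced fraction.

T1 = [1 0 0 0; 1/2 1 0 0; 0 0 1 0; 0 0 0 1]
T2·T1 = [-1/2 3/5 0 0; -1 -4/5 0 0; 0 0 1 0; 0 0 0 1]
det M = 1; M⁻¹ = [-4/5 -3/5 0 0; 1 -1/2 0 0; 0 0 1 0; 0 0 0 1]
M⁻¹ · (33/10, -7/5, -3)ᵀ = (-9/5, 4, -3)ᵀ

p = (-9/5, 4, -3)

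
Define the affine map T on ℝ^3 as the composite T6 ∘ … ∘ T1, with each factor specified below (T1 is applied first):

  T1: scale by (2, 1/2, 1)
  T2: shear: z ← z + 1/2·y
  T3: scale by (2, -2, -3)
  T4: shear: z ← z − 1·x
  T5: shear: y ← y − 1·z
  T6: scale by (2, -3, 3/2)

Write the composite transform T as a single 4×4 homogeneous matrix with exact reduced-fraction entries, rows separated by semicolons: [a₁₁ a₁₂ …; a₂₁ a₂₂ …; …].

T = [8 0 0 0; -12 3/4 -9 0; -6 -9/8 -9/2 0; 0 0 0 1]

T1 = [2 0 0 0; 0 1/2 0 0; 0 0 1 0; 0 0 0 1]
T2·T1 = [2 0 0 0; 0 1/2 0 0; 0 1/4 1 0; 0 0 0 1]
T3·…·T1 = [4 0 0 0; 0 -1 0 0; 0 -3/4 -3 0; 0 0 0 1]
T4·…·T1 = [4 0 0 0; 0 -1 0 0; -4 -3/4 -3 0; 0 0 0 1]
T5·…·T1 = [4 0 0 0; 4 -1/4 3 0; -4 -3/4 -3 0; 0 0 0 1]
T6·…·T1 = [8 0 0 0; -12 3/4 -9 0; -6 -9/8 -9/2 0; 0 0 0 1]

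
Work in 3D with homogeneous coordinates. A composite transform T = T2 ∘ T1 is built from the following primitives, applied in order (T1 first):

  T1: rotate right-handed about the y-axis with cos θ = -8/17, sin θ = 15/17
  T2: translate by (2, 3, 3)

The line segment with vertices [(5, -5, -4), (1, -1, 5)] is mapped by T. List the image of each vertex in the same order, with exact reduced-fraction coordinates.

image vertices: (-66/17, -2, 8/17), (101/17, 2, -4/17)

T1 rotate right-handed about the y-axis with cos θ = -8/17, sin θ = 15/17: (5, -5, -4) → (-100/17, -5, -43/17); (1, -1, 5) → (67/17, -1, -55/17)
T2 translate by (2, 3, 3): (-100/17, -5, -43/17) → (-66/17, -2, 8/17); (67/17, -1, -55/17) → (101/17, 2, -4/17)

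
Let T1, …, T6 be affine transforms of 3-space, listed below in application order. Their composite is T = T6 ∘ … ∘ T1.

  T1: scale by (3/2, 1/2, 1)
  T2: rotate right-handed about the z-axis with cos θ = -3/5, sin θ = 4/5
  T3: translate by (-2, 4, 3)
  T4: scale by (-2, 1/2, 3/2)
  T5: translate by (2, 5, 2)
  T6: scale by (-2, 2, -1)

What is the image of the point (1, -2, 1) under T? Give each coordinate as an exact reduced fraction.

T1 scale by (3/2, 1/2, 1): (1, -2, 1) → (3/2, -1, 1)
T2 rotate right-handed about the z-axis with cos θ = -3/5, sin θ = 4/5: (3/2, -1, 1) → (-1/10, 9/5, 1)
T3 translate by (-2, 4, 3): (-1/10, 9/5, 1) → (-21/10, 29/5, 4)
T4 scale by (-2, 1/2, 3/2): (-21/10, 29/5, 4) → (21/5, 29/10, 6)
T5 translate by (2, 5, 2): (21/5, 29/10, 6) → (31/5, 79/10, 8)
T6 scale by (-2, 2, -1): (31/5, 79/10, 8) → (-62/5, 79/5, -8)

T(p) = (-62/5, 79/5, -8)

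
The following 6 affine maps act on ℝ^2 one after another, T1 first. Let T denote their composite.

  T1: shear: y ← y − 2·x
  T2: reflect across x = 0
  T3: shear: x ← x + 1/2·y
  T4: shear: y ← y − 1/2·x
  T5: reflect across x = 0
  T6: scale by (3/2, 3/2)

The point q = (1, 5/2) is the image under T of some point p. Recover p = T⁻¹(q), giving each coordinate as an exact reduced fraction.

p = (4/3, 4)

T1 = [1 0 0; -2 1 0; 0 0 1]
T2·T1 = [-1 0 0; -2 1 0; 0 0 1]
T3·…·T1 = [-2 1/2 0; -2 1 0; 0 0 1]
T4·…·T1 = [-2 1/2 0; -1 3/4 0; 0 0 1]
T5·…·T1 = [2 -1/2 0; -1 3/4 0; 0 0 1]
T6·…·T1 = [3 -3/4 0; -3/2 9/8 0; 0 0 1]
det M = 9/4; M⁻¹ = [1/2 1/3 0; 2/3 4/3 0; 0 0 1]
M⁻¹ · (1, 5/2)ᵀ = (4/3, 4)ᵀ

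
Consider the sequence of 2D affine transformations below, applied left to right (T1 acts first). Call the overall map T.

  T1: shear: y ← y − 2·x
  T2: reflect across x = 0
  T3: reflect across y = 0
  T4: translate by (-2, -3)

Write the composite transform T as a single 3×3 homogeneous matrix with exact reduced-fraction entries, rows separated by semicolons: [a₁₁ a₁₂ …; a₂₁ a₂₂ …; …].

T = [-1 0 -2; 2 -1 -3; 0 0 1]

T1 = [1 0 0; -2 1 0; 0 0 1]
T2·T1 = [-1 0 0; -2 1 0; 0 0 1]
T3·…·T1 = [-1 0 0; 2 -1 0; 0 0 1]
T4·…·T1 = [-1 0 -2; 2 -1 -3; 0 0 1]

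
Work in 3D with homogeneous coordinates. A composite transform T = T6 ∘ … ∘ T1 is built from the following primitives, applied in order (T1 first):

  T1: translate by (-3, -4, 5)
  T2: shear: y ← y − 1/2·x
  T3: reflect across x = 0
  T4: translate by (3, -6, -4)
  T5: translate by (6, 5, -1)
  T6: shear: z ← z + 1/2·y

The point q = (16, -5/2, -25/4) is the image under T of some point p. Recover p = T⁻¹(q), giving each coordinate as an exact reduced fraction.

T1 = [1 0 0 -3; 0 1 0 -4; 0 0 1 5; 0 0 0 1]
T2·T1 = [1 0 0 -3; -1/2 1 0 -5/2; 0 0 1 5; 0 0 0 1]
T3·…·T1 = [-1 0 0 3; -1/2 1 0 -5/2; 0 0 1 5; 0 0 0 1]
T4·…·T1 = [-1 0 0 6; -1/2 1 0 -17/2; 0 0 1 1; 0 0 0 1]
T5·…·T1 = [-1 0 0 12; -1/2 1 0 -7/2; 0 0 1 0; 0 0 0 1]
T6·…·T1 = [-1 0 0 12; -1/2 1 0 -7/2; -1/4 1/2 1 -7/4; 0 0 0 1]
det M = -1; M⁻¹ = [-1 0 0 12; -1/2 1 0 19/2; 0 -1/2 1 0; 0 0 0 1]
M⁻¹ · (16, -5/2, -25/4)ᵀ = (-4, -1, -5)ᵀ

p = (-4, -1, -5)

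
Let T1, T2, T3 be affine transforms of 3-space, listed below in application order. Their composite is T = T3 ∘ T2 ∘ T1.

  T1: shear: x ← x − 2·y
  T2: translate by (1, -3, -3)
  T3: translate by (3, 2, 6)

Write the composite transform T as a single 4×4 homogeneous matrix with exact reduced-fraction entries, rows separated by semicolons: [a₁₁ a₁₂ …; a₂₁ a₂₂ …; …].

T1 = [1 -2 0 0; 0 1 0 0; 0 0 1 0; 0 0 0 1]
T2·T1 = [1 -2 0 1; 0 1 0 -3; 0 0 1 -3; 0 0 0 1]
T3·…·T1 = [1 -2 0 4; 0 1 0 -1; 0 0 1 3; 0 0 0 1]

T = [1 -2 0 4; 0 1 0 -1; 0 0 1 3; 0 0 0 1]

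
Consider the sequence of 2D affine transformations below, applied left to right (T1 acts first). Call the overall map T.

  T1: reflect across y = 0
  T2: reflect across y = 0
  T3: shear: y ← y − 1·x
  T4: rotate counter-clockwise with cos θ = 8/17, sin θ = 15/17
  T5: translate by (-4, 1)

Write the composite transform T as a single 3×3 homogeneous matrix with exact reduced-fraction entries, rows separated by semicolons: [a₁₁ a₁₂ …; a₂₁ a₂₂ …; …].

T1 = [1 0 0; 0 -1 0; 0 0 1]
T2·T1 = [1 0 0; 0 1 0; 0 0 1]
T3·…·T1 = [1 0 0; -1 1 0; 0 0 1]
T4·…·T1 = [23/17 -15/17 0; 7/17 8/17 0; 0 0 1]
T5·…·T1 = [23/17 -15/17 -4; 7/17 8/17 1; 0 0 1]

T = [23/17 -15/17 -4; 7/17 8/17 1; 0 0 1]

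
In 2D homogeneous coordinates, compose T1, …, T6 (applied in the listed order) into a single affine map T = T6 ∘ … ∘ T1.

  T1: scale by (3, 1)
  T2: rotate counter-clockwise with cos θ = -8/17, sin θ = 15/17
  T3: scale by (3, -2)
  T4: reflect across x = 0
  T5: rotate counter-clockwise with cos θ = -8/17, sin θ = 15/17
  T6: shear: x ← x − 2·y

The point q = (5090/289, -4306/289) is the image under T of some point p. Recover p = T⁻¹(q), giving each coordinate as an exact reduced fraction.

p = (-3, 2)

T1 = [3 0 0; 0 1 0; 0 0 1]
T2·T1 = [-24/17 -15/17 0; 45/17 -8/17 0; 0 0 1]
T3·…·T1 = [-72/17 -45/17 0; -90/17 16/17 0; 0 0 1]
T4·…·T1 = [72/17 45/17 0; -90/17 16/17 0; 0 0 1]
T5·…·T1 = [774/289 -600/289 0; 1800/289 547/289 0; 0 0 1]
T6·…·T1 = [-2826/289 -1694/289 0; 1800/289 547/289 0; 0 0 1]
det M = 18; M⁻¹ = [547/5202 847/2601 0; -100/289 -157/289 0; 0 0 1]
M⁻¹ · (5090/289, -4306/289)ᵀ = (-3, 2)ᵀ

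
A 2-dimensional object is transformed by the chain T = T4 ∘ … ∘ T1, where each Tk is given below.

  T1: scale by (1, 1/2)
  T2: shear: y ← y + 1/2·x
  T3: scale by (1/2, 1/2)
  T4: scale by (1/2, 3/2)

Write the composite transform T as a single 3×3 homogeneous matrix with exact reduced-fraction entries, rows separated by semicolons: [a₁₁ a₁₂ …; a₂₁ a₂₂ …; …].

T = [1/4 0 0; 3/8 3/8 0; 0 0 1]

T1 = [1 0 0; 0 1/2 0; 0 0 1]
T2·T1 = [1 0 0; 1/2 1/2 0; 0 0 1]
T3·…·T1 = [1/2 0 0; 1/4 1/4 0; 0 0 1]
T4·…·T1 = [1/4 0 0; 3/8 3/8 0; 0 0 1]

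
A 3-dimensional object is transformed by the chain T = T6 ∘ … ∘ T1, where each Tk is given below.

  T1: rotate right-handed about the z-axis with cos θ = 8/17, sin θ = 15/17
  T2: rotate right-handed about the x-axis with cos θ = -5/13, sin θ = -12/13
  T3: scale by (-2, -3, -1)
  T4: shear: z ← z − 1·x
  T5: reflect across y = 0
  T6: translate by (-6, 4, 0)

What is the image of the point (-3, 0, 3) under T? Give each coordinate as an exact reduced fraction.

T1 rotate right-handed about the z-axis with cos θ = 8/17, sin θ = 15/17: (-3, 0, 3) → (-24/17, -45/17, 3)
T2 rotate right-handed about the x-axis with cos θ = -5/13, sin θ = -12/13: (-24/17, -45/17, 3) → (-24/17, 837/221, 285/221)
T3 scale by (-2, -3, -1): (-24/17, 837/221, 285/221) → (48/17, -2511/221, -285/221)
T4 shear: z ← z − 1·x: (48/17, -2511/221, -285/221) → (48/17, -2511/221, -909/221)
T5 reflect across y = 0: (48/17, -2511/221, -909/221) → (48/17, 2511/221, -909/221)
T6 translate by (-6, 4, 0): (48/17, 2511/221, -909/221) → (-54/17, 3395/221, -909/221)

T(p) = (-54/17, 3395/221, -909/221)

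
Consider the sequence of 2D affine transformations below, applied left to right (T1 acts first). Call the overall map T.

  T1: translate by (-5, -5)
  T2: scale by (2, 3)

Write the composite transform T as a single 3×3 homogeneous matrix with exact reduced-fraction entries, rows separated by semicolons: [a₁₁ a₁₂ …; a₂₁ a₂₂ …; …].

T = [2 0 -10; 0 3 -15; 0 0 1]

T1 = [1 0 -5; 0 1 -5; 0 0 1]
T2·T1 = [2 0 -10; 0 3 -15; 0 0 1]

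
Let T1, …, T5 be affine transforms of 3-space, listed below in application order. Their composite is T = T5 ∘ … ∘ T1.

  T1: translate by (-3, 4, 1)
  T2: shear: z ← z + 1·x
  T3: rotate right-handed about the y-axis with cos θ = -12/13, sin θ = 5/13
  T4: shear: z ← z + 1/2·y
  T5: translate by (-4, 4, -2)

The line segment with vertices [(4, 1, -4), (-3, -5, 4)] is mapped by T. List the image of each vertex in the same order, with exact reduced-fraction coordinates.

image vertices: (-74/13, 9, 51/26), (15/13, 3, 19/26)

T1 translate by (-3, 4, 1): (4, 1, -4) → (1, 5, -3); (-3, -5, 4) → (-6, -1, 5)
T2 shear: z ← z + 1·x: (1, 5, -3) → (1, 5, -2); (-6, -1, 5) → (-6, -1, -1)
T3 rotate right-handed about the y-axis with cos θ = -12/13, sin θ = 5/13: (1, 5, -2) → (-22/13, 5, 19/13); (-6, -1, -1) → (67/13, -1, 42/13)
T4 shear: z ← z + 1/2·y: (-22/13, 5, 19/13) → (-22/13, 5, 103/26); (67/13, -1, 42/13) → (67/13, -1, 71/26)
T5 translate by (-4, 4, -2): (-22/13, 5, 103/26) → (-74/13, 9, 51/26); (67/13, -1, 71/26) → (15/13, 3, 19/26)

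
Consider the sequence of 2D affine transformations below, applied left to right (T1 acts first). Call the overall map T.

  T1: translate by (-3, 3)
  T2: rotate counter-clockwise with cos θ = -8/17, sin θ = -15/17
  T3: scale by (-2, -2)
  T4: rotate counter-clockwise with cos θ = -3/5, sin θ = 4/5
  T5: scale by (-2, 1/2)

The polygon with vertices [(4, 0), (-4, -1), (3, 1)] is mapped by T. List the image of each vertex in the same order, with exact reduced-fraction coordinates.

T1 translate by (-3, 3): (4, 0) → (1, 3); (-4, -1) → (-7, 2); (3, 1) → (0, 4)
T2 rotate counter-clockwise with cos θ = -8/17, sin θ = -15/17: (1, 3) → (37/17, -39/17); (-7, 2) → (86/17, 89/17); (0, 4) → (60/17, -32/17)
T3 scale by (-2, -2): (37/17, -39/17) → (-74/17, 78/17); (86/17, 89/17) → (-172/17, -178/17); (60/17, -32/17) → (-120/17, 64/17)
T4 rotate counter-clockwise with cos θ = -3/5, sin θ = 4/5: (-74/17, 78/17) → (-18/17, -106/17); (-172/17, -178/17) → (1228/85, -154/85); (-120/17, 64/17) → (104/85, -672/85)
T5 scale by (-2, 1/2): (-18/17, -106/17) → (36/17, -53/17); (1228/85, -154/85) → (-2456/85, -77/85); (104/85, -672/85) → (-208/85, -336/85)

image vertices: (36/17, -53/17), (-2456/85, -77/85), (-208/85, -336/85)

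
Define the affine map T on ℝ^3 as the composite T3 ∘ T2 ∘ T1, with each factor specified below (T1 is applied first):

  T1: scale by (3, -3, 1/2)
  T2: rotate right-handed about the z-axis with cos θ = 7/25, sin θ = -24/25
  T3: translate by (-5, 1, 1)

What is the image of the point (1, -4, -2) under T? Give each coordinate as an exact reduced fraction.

T1 scale by (3, -3, 1/2): (1, -4, -2) → (3, 12, -1)
T2 rotate right-handed about the z-axis with cos θ = 7/25, sin θ = -24/25: (3, 12, -1) → (309/25, 12/25, -1)
T3 translate by (-5, 1, 1): (309/25, 12/25, -1) → (184/25, 37/25, 0)

T(p) = (184/25, 37/25, 0)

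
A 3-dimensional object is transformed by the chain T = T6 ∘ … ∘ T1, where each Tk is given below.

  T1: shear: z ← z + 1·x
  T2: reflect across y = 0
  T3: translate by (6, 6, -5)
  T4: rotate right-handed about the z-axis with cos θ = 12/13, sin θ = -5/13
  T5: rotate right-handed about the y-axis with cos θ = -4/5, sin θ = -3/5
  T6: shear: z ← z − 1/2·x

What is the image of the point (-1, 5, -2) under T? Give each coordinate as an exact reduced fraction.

T(p) = (4/5, -1, 9)

T1 shear: z ← z + 1·x: (-1, 5, -2) → (-1, 5, -3)
T2 reflect across y = 0: (-1, 5, -3) → (-1, -5, -3)
T3 translate by (6, 6, -5): (-1, -5, -3) → (5, 1, -8)
T4 rotate right-handed about the z-axis with cos θ = 12/13, sin θ = -5/13: (5, 1, -8) → (5, -1, -8)
T5 rotate right-handed about the y-axis with cos θ = -4/5, sin θ = -3/5: (5, -1, -8) → (4/5, -1, 47/5)
T6 shear: z ← z − 1/2·x: (4/5, -1, 47/5) → (4/5, -1, 9)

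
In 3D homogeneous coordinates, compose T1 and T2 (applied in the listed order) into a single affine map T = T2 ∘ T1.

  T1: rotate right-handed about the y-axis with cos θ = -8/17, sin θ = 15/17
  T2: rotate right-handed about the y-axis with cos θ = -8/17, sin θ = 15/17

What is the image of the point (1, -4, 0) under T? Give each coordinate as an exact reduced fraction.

T1 rotate right-handed about the y-axis with cos θ = -8/17, sin θ = 15/17: (1, -4, 0) → (-8/17, -4, -15/17)
T2 rotate right-handed about the y-axis with cos θ = -8/17, sin θ = 15/17: (-8/17, -4, -15/17) → (-161/289, -4, 240/289)

T(p) = (-161/289, -4, 240/289)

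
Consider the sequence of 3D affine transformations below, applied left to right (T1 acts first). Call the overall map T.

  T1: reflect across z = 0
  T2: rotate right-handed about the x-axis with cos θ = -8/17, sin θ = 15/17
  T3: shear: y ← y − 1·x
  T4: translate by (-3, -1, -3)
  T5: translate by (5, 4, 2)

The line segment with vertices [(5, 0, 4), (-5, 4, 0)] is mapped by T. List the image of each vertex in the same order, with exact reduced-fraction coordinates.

T1 reflect across z = 0: (5, 0, 4) → (5, 0, -4); (-5, 4, 0) → (-5, 4, 0)
T2 rotate right-handed about the x-axis with cos θ = -8/17, sin θ = 15/17: (5, 0, -4) → (5, 60/17, 32/17); (-5, 4, 0) → (-5, -32/17, 60/17)
T3 shear: y ← y − 1·x: (5, 60/17, 32/17) → (5, -25/17, 32/17); (-5, -32/17, 60/17) → (-5, 53/17, 60/17)
T4 translate by (-3, -1, -3): (5, -25/17, 32/17) → (2, -42/17, -19/17); (-5, 53/17, 60/17) → (-8, 36/17, 9/17)
T5 translate by (5, 4, 2): (2, -42/17, -19/17) → (7, 26/17, 15/17); (-8, 36/17, 9/17) → (-3, 104/17, 43/17)

image vertices: (7, 26/17, 15/17), (-3, 104/17, 43/17)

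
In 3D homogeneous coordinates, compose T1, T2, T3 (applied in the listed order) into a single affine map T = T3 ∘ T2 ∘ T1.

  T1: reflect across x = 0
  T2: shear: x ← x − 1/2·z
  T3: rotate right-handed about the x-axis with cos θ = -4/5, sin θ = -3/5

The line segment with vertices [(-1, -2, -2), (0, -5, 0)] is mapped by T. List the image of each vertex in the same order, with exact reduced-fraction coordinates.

image vertices: (2, 2/5, 14/5), (0, 4, 3)

T1 reflect across x = 0: (-1, -2, -2) → (1, -2, -2); (0, -5, 0) → (0, -5, 0)
T2 shear: x ← x − 1/2·z: (1, -2, -2) → (2, -2, -2); (0, -5, 0) → (0, -5, 0)
T3 rotate right-handed about the x-axis with cos θ = -4/5, sin θ = -3/5: (2, -2, -2) → (2, 2/5, 14/5); (0, -5, 0) → (0, 4, 3)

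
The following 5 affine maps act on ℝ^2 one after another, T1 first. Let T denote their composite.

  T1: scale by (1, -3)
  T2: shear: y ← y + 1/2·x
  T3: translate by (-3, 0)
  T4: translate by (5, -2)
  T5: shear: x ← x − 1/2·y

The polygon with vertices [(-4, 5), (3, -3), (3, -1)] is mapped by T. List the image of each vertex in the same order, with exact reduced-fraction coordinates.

image vertices: (15/2, -19), (3/4, 17/2), (15/4, 5/2)

T1 scale by (1, -3): (-4, 5) → (-4, -15); (3, -3) → (3, 9); (3, -1) → (3, 3)
T2 shear: y ← y + 1/2·x: (-4, -15) → (-4, -17); (3, 9) → (3, 21/2); (3, 3) → (3, 9/2)
T3 translate by (-3, 0): (-4, -17) → (-7, -17); (3, 21/2) → (0, 21/2); (3, 9/2) → (0, 9/2)
T4 translate by (5, -2): (-7, -17) → (-2, -19); (0, 21/2) → (5, 17/2); (0, 9/2) → (5, 5/2)
T5 shear: x ← x − 1/2·y: (-2, -19) → (15/2, -19); (5, 17/2) → (3/4, 17/2); (5, 5/2) → (15/4, 5/2)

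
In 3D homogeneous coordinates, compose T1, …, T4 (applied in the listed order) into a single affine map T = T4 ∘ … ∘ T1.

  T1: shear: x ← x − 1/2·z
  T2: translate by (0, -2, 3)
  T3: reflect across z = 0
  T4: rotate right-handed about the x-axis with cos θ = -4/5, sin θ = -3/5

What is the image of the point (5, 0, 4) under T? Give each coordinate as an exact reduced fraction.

T1 shear: x ← x − 1/2·z: (5, 0, 4) → (3, 0, 4)
T2 translate by (0, -2, 3): (3, 0, 4) → (3, -2, 7)
T3 reflect across z = 0: (3, -2, 7) → (3, -2, -7)
T4 rotate right-handed about the x-axis with cos θ = -4/5, sin θ = -3/5: (3, -2, -7) → (3, -13/5, 34/5)

T(p) = (3, -13/5, 34/5)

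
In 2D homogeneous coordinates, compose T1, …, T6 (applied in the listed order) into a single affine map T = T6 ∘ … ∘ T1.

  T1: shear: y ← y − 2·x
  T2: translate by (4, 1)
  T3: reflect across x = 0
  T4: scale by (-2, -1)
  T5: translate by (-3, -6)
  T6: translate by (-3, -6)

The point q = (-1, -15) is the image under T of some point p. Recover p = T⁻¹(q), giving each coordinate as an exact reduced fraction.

T1 = [1 0 0; -2 1 0; 0 0 1]
T2·T1 = [1 0 4; -2 1 1; 0 0 1]
T3·…·T1 = [-1 0 -4; -2 1 1; 0 0 1]
T4·…·T1 = [2 0 8; 2 -1 -1; 0 0 1]
T5·…·T1 = [2 0 5; 2 -1 -7; 0 0 1]
T6·…·T1 = [2 0 2; 2 -1 -13; 0 0 1]
det M = -2; M⁻¹ = [1/2 0 -1; 1 -1 -15; 0 0 1]
M⁻¹ · (-1, -15)ᵀ = (-3/2, -1)ᵀ

p = (-3/2, -1)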